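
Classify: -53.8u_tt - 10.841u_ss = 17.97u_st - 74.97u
Rewriting in standard form: -10.841u_ss - 17.97u_st - 53.8u_tt + 74.97u = 0. Elliptic (discriminant = -2010.0623).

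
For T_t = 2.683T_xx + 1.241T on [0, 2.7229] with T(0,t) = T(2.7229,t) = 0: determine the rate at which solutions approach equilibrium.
Eigenvalues: λₙ = 2.683n²π²/2.7229² - 1.241.
First three modes:
  n=1: λ₁ = 2.683π²/2.7229² - 1.241 ≈ 2.331
  n=2: λ₂ = 10.732π²/2.7229² - 1.241 ≈ 13.045
  n=3: λ₃ = 24.147π²/2.7229² - 1.241 ≈ 30.903
Since 2.683π²/2.7229² ≈ 3.572 > 1.241, all λₙ > 0.
The n=1 mode decays slowest → dominates as t → ∞.
Asymptotic: T ~ c₁ sin(πx/2.7229) e^{-λ₁t} with decay rate λ₁ ≈ 2.331.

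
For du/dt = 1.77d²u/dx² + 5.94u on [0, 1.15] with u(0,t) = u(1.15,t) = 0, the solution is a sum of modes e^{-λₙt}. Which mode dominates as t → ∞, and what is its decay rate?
Eigenvalues: λₙ = 1.77n²π²/1.15² - 5.94.
First three modes:
  n=1: λ₁ = 1.77π²/1.15² - 5.94 ≈ 7.269
  n=2: λ₂ = 7.08π²/1.15² - 5.94 ≈ 46.897
  n=3: λ₃ = 15.93π²/1.15² - 5.94 ≈ 112.943
Since 1.77π²/1.15² ≈ 13.209 > 5.94, all λₙ > 0.
The n=1 mode decays slowest → dominates as t → ∞.
Asymptotic: u ~ c₁ sin(πx/1.15) e^{-λ₁t} with decay rate λ₁ ≈ 7.269.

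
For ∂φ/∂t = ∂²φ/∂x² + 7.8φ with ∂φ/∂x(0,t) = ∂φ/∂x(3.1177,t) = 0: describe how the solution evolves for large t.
φ grows unboundedly. With Neumann BCs the constant mode has diffusion eigenvalue 0, so any r > 0 makes it grow like e^(7.8t); solution grows exponentially.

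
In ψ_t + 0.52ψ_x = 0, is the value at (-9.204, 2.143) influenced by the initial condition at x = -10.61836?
No. Only data at x = -10.31836 affects (-9.204, 2.143). Advection has one-way propagation along characteristics.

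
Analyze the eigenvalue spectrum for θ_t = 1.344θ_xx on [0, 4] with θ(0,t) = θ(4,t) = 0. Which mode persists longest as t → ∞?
Eigenvalues: λₙ = 1.344n²π²/4².
First three modes:
  n=1: λ₁ = 1.344π²/4² ≈ 0.829
  n=2: λ₂ = 5.376π²/4² ≈ 3.316 (4× faster decay)
  n=3: λ₃ = 12.096π²/4² ≈ 7.461 (9× faster decay)
As t → ∞, higher modes decay exponentially faster. The n=1 mode dominates: θ ~ c₁ sin(πx/4) e^{-λ₁t}.
Decay rate: λ₁ = 1.344π²/4² ≈ 0.829.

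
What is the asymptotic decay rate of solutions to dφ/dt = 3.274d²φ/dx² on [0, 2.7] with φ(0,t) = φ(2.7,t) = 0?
Eigenvalues: λₙ = 3.274n²π²/2.7².
First three modes:
  n=1: λ₁ = 3.274π²/2.7² ≈ 4.433
  n=2: λ₂ = 13.096π²/2.7² ≈ 17.73 (4× faster decay)
  n=3: λ₃ = 29.466π²/2.7² ≈ 39.893 (9× faster decay)
As t → ∞, higher modes decay exponentially faster. The n=1 mode dominates: φ ~ c₁ sin(πx/2.7) e^{-λ₁t}.
Decay rate: λ₁ = 3.274π²/2.7² ≈ 4.433.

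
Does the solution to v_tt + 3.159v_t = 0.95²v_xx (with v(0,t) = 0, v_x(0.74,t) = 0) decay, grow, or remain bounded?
v → 0. Damping (γ=3.159) dissipates energy; oscillations decay exponentially.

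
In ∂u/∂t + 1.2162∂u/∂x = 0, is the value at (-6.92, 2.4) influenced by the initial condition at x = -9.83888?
Yes. The characteristic through (-6.92, 2.4) passes through x = -9.83888.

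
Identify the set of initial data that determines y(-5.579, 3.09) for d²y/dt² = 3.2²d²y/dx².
Domain of dependence: [-15.467, 4.309]. Signals travel at speed 3.2, so data within |x - -5.579| ≤ 3.2·3.09 = 9.888 can reach the point.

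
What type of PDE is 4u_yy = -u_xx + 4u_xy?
Rewriting in standard form: u_xx - 4u_xy + 4u_yy = 0. With A = 1, B = -4, C = 4, the discriminant is 0. This is a parabolic PDE.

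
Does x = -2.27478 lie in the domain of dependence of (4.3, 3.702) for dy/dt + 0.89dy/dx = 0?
No. Only data at x = 1.00522 affects (4.3, 3.702). Advection has one-way propagation along characteristics.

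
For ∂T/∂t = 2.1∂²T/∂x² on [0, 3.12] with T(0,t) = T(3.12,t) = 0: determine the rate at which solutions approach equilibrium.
Eigenvalues: λₙ = 2.1n²π²/3.12².
First three modes:
  n=1: λ₁ = 2.1π²/3.12² ≈ 2.129
  n=2: λ₂ = 8.4π²/3.12² ≈ 8.517 (4× faster decay)
  n=3: λ₃ = 18.9π²/3.12² ≈ 19.163 (9× faster decay)
As t → ∞, higher modes decay exponentially faster. The n=1 mode dominates: T ~ c₁ sin(πx/3.12) e^{-λ₁t}.
Decay rate: λ₁ = 2.1π²/3.12² ≈ 2.129.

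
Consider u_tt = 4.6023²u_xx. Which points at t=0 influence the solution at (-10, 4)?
Domain of dependence: [-28.4092, 8.4092]. Signals travel at speed 4.6023, so data within |x - -10| ≤ 4.6023·4 = 18.4092 can reach the point.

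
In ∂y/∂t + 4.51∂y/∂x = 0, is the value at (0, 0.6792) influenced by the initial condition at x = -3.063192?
Yes. The characteristic through (0, 0.6792) passes through x = -3.063192.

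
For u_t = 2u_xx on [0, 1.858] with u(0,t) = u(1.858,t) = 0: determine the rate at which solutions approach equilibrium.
Eigenvalues: λₙ = 2n²π²/1.858².
First three modes:
  n=1: λ₁ = 2π²/1.858² ≈ 5.718
  n=2: λ₂ = 8π²/1.858² ≈ 22.872 (4× faster decay)
  n=3: λ₃ = 18π²/1.858² ≈ 51.461 (9× faster decay)
As t → ∞, higher modes decay exponentially faster. The n=1 mode dominates: u ~ c₁ sin(πx/1.858) e^{-λ₁t}.
Decay rate: λ₁ = 2π²/1.858² ≈ 5.718.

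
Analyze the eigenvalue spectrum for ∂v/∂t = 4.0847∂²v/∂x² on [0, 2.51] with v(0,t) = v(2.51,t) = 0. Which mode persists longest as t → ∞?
Eigenvalues: λₙ = 4.0847n²π²/2.51².
First three modes:
  n=1: λ₁ = 4.0847π²/2.51² ≈ 6.399
  n=2: λ₂ = 16.3388π²/2.51² ≈ 25.596 (4× faster decay)
  n=3: λ₃ = 36.7623π²/2.51² ≈ 57.591 (9× faster decay)
As t → ∞, higher modes decay exponentially faster. The n=1 mode dominates: v ~ c₁ sin(πx/2.51) e^{-λ₁t}.
Decay rate: λ₁ = 4.0847π²/2.51² ≈ 6.399.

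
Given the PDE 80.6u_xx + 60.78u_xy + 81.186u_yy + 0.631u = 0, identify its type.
The second-order coefficients are A = 80.6, B = 60.78, C = 81.186. Since B² - 4AC = -22480.158 < 0, this is an elliptic PDE.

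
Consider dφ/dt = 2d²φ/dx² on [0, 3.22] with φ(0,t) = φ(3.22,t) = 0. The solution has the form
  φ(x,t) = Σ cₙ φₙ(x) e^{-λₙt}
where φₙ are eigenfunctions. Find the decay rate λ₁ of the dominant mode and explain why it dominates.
Eigenvalues: λₙ = 2n²π²/3.22².
First three modes:
  n=1: λ₁ = 2π²/3.22² ≈ 1.904
  n=2: λ₂ = 8π²/3.22² ≈ 7.615 (4× faster decay)
  n=3: λ₃ = 18π²/3.22² ≈ 17.134 (9× faster decay)
As t → ∞, higher modes decay exponentially faster. The n=1 mode dominates: φ ~ c₁ sin(πx/3.22) e^{-λ₁t}.
Decay rate: λ₁ = 2π²/3.22² ≈ 1.904.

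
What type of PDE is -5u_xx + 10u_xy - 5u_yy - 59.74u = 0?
With A = -5, B = 10, C = -5, the discriminant is 0. This is a parabolic PDE.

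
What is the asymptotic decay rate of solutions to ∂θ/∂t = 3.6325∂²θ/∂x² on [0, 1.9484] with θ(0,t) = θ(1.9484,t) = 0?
Eigenvalues: λₙ = 3.6325n²π²/1.9484².
First three modes:
  n=1: λ₁ = 3.6325π²/1.9484² ≈ 9.444
  n=2: λ₂ = 14.53π²/1.9484² ≈ 37.775 (4× faster decay)
  n=3: λ₃ = 32.6925π²/1.9484² ≈ 84.995 (9× faster decay)
As t → ∞, higher modes decay exponentially faster. The n=1 mode dominates: θ ~ c₁ sin(πx/1.9484) e^{-λ₁t}.
Decay rate: λ₁ = 3.6325π²/1.9484² ≈ 9.444.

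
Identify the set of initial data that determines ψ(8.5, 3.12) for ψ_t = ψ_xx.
The entire real line. The heat equation has infinite propagation speed: any initial disturbance instantly affects all points (though exponentially small far away).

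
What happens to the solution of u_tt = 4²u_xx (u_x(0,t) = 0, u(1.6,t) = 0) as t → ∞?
u oscillates (no decay). Energy is conserved; the solution oscillates indefinitely as standing waves.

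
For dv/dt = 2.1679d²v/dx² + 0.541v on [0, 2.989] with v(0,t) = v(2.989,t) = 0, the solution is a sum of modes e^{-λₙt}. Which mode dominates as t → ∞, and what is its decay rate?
Eigenvalues: λₙ = 2.1679n²π²/2.989² - 0.541.
First three modes:
  n=1: λ₁ = 2.1679π²/2.989² - 0.541 ≈ 1.854
  n=2: λ₂ = 8.6716π²/2.989² - 0.541 ≈ 9.039
  n=3: λ₃ = 19.5111π²/2.989² - 0.541 ≈ 21.013
Since 2.1679π²/2.989² ≈ 2.395 > 0.541, all λₙ > 0.
The n=1 mode decays slowest → dominates as t → ∞.
Asymptotic: v ~ c₁ sin(πx/2.989) e^{-λ₁t} with decay rate λ₁ ≈ 1.854.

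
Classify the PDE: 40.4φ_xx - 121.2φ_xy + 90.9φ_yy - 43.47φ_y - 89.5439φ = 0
A = 40.4, B = -121.2, C = 90.9. Discriminant B² - 4AC = 0. Since 0 = 0, parabolic.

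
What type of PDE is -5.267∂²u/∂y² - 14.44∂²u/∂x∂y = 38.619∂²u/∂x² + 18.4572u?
Rewriting in standard form: -38.619∂²u/∂x² - 14.44∂²u/∂x∂y - 5.267∂²u/∂y² - 18.4572u = 0. With A = -38.619, B = -14.44, C = -5.267, the discriminant is -605.111492. This is an elliptic PDE.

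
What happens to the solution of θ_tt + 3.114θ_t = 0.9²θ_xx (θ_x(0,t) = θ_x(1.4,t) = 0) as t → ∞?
θ → constant (steady state). Damping (γ=3.114) dissipates the nonconstant modes; with Neumann BCs the spatial average obeys M''+γM'=0 and tends to a finite limit.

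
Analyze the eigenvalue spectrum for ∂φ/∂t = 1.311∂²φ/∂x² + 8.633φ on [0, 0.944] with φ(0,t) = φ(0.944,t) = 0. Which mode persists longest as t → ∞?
Eigenvalues: λₙ = 1.311n²π²/0.944² - 8.633.
First three modes:
  n=1: λ₁ = 1.311π²/0.944² - 8.633 ≈ 5.887
  n=2: λ₂ = 5.244π²/0.944² - 8.633 ≈ 49.446
  n=3: λ₃ = 11.799π²/0.944² - 8.633 ≈ 122.045
Since 1.311π²/0.944² ≈ 14.52 > 8.633, all λₙ > 0.
The n=1 mode decays slowest → dominates as t → ∞.
Asymptotic: φ ~ c₁ sin(πx/0.944) e^{-λ₁t} with decay rate λ₁ ≈ 5.887.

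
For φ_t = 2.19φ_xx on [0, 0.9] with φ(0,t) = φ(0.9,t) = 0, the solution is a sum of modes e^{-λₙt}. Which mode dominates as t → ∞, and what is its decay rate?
Eigenvalues: λₙ = 2.19n²π²/0.9².
First three modes:
  n=1: λ₁ = 2.19π²/0.9² ≈ 26.684
  n=2: λ₂ = 8.76π²/0.9² ≈ 106.738 (4× faster decay)
  n=3: λ₃ = 19.71π²/0.9² ≈ 240.16 (9× faster decay)
As t → ∞, higher modes decay exponentially faster. The n=1 mode dominates: φ ~ c₁ sin(πx/0.9) e^{-λ₁t}.
Decay rate: λ₁ = 2.19π²/0.9² ≈ 26.684.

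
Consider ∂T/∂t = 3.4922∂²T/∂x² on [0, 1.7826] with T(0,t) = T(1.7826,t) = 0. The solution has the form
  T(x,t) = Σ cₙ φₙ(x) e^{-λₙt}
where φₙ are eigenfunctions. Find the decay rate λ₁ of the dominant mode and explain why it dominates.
Eigenvalues: λₙ = 3.4922n²π²/1.7826².
First three modes:
  n=1: λ₁ = 3.4922π²/1.7826² ≈ 10.847
  n=2: λ₂ = 13.9688π²/1.7826² ≈ 43.386 (4× faster decay)
  n=3: λ₃ = 31.4298π²/1.7826² ≈ 97.619 (9× faster decay)
As t → ∞, higher modes decay exponentially faster. The n=1 mode dominates: T ~ c₁ sin(πx/1.7826) e^{-λ₁t}.
Decay rate: λ₁ = 3.4922π²/1.7826² ≈ 10.847.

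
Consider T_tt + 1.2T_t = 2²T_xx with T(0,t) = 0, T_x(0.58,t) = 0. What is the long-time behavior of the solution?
As t → ∞, T → 0. Damping (γ=1.2) dissipates energy; oscillations decay exponentially.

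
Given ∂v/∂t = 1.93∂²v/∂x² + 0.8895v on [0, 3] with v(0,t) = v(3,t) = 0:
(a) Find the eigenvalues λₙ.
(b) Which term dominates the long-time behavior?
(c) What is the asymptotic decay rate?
Eigenvalues: λₙ = 1.93n²π²/3² - 0.8895.
First three modes:
  n=1: λ₁ = 1.93π²/3² - 0.8895 ≈ 1.227
  n=2: λ₂ = 7.72π²/3² - 0.8895 ≈ 7.576
  n=3: λ₃ = 17.37π²/3² - 0.8895 ≈ 18.159
Since 1.93π²/3² ≈ 2.116 > 0.8895, all λₙ > 0.
The n=1 mode decays slowest → dominates as t → ∞.
Asymptotic: v ~ c₁ sin(πx/3) e^{-λ₁t} with decay rate λ₁ ≈ 1.227.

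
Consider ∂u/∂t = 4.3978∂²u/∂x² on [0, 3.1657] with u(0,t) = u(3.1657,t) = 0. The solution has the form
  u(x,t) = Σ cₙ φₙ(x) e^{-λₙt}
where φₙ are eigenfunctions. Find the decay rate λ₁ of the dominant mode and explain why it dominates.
Eigenvalues: λₙ = 4.3978n²π²/3.1657².
First three modes:
  n=1: λ₁ = 4.3978π²/3.1657² ≈ 4.331
  n=2: λ₂ = 17.5912π²/3.1657² ≈ 17.324 (4× faster decay)
  n=3: λ₃ = 39.5802π²/3.1657² ≈ 38.98 (9× faster decay)
As t → ∞, higher modes decay exponentially faster. The n=1 mode dominates: u ~ c₁ sin(πx/3.1657) e^{-λ₁t}.
Decay rate: λ₁ = 4.3978π²/3.1657² ≈ 4.331.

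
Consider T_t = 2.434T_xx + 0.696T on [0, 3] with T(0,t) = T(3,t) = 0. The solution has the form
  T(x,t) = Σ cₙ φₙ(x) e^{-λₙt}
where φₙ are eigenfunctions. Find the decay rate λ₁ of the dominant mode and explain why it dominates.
Eigenvalues: λₙ = 2.434n²π²/3² - 0.696.
First three modes:
  n=1: λ₁ = 2.434π²/3² - 0.696 ≈ 1.973
  n=2: λ₂ = 9.736π²/3² - 0.696 ≈ 9.981
  n=3: λ₃ = 21.906π²/3² - 0.696 ≈ 23.327
Since 2.434π²/3² ≈ 2.669 > 0.696, all λₙ > 0.
The n=1 mode decays slowest → dominates as t → ∞.
Asymptotic: T ~ c₁ sin(πx/3) e^{-λ₁t} with decay rate λ₁ ≈ 1.973.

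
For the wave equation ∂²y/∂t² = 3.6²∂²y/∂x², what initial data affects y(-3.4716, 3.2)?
Domain of dependence: [-14.9916, 8.0484]. Signals travel at speed 3.6, so data within |x - -3.4716| ≤ 3.6·3.2 = 11.52 can reach the point.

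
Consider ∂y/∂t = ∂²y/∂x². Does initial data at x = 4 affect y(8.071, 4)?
Yes, for any finite x. The heat equation has infinite propagation speed, so all initial data affects all points at any t > 0.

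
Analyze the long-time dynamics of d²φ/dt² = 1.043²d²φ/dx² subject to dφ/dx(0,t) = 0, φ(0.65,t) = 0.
Long-time behavior: φ oscillates (no decay). Energy is conserved; the solution oscillates indefinitely as standing waves.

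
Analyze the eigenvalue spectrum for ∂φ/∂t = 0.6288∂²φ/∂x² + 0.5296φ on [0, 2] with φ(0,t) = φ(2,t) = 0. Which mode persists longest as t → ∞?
Eigenvalues: λₙ = 0.6288n²π²/2² - 0.5296.
First three modes:
  n=1: λ₁ = 0.6288π²/2² - 0.5296 ≈ 1.022
  n=2: λ₂ = 2.5152π²/2² - 0.5296 ≈ 5.676
  n=3: λ₃ = 5.6592π²/2² - 0.5296 ≈ 13.434
Since 0.6288π²/2² ≈ 1.552 > 0.5296, all λₙ > 0.
The n=1 mode decays slowest → dominates as t → ∞.
Asymptotic: φ ~ c₁ sin(πx/2) e^{-λ₁t} with decay rate λ₁ ≈ 1.022.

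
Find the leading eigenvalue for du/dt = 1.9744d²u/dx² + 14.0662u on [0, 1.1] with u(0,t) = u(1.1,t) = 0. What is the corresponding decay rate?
Eigenvalues: λₙ = 1.9744n²π²/1.1² - 14.0662.
First three modes:
  n=1: λ₁ = 1.9744π²/1.1² - 14.0662 ≈ 2.038
  n=2: λ₂ = 7.8976π²/1.1² - 14.0662 ≈ 50.352
  n=3: λ₃ = 17.7696π²/1.1² - 14.0662 ≈ 130.875
Since 1.9744π²/1.1² ≈ 16.105 > 14.0662, all λₙ > 0.
The n=1 mode decays slowest → dominates as t → ∞.
Asymptotic: u ~ c₁ sin(πx/1.1) e^{-λ₁t} with decay rate λ₁ ≈ 2.038.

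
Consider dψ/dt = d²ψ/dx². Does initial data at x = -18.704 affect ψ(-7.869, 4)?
Yes, for any finite x. The heat equation has infinite propagation speed, so all initial data affects all points at any t > 0.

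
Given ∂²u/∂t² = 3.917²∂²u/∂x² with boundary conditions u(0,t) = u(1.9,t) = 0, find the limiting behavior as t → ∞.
u oscillates (no decay). Energy is conserved; the solution oscillates indefinitely as standing waves.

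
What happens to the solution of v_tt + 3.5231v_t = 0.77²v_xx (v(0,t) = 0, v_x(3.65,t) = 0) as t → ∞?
v → 0. Damping (γ=3.5231) dissipates energy; oscillations decay exponentially.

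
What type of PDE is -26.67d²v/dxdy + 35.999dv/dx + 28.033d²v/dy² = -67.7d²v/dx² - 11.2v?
Rewriting in standard form: 67.7d²v/dx² - 26.67d²v/dxdy + 28.033d²v/dy² + 35.999dv/dx + 11.2v = 0. With A = 67.7, B = -26.67, C = 28.033, the discriminant is -6880.0475. This is an elliptic PDE.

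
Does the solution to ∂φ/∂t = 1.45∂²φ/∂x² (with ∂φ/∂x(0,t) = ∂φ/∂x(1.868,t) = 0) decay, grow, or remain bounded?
φ → constant (steady state). Heat is conserved (no flux at boundaries); solution approaches the spatial average.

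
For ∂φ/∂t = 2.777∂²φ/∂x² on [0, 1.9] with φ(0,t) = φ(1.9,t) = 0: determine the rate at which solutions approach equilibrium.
Eigenvalues: λₙ = 2.777n²π²/1.9².
First three modes:
  n=1: λ₁ = 2.777π²/1.9² ≈ 7.592
  n=2: λ₂ = 11.108π²/1.9² ≈ 30.369 (4× faster decay)
  n=3: λ₃ = 24.993π²/1.9² ≈ 68.33 (9× faster decay)
As t → ∞, higher modes decay exponentially faster. The n=1 mode dominates: φ ~ c₁ sin(πx/1.9) e^{-λ₁t}.
Decay rate: λ₁ = 2.777π²/1.9² ≈ 7.592.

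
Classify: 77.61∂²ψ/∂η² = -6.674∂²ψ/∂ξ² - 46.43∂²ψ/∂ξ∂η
Rewriting in standard form: 6.674∂²ψ/∂ξ² + 46.43∂²ψ/∂ξ∂η + 77.61∂²ψ/∂η² = 0. Hyperbolic (discriminant = 83.86834).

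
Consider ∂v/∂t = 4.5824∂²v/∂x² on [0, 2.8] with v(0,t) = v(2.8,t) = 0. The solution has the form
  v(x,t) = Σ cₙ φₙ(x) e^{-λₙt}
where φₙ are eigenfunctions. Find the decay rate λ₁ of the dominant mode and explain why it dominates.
Eigenvalues: λₙ = 4.5824n²π²/2.8².
First three modes:
  n=1: λ₁ = 4.5824π²/2.8² ≈ 5.769
  n=2: λ₂ = 18.3296π²/2.8² ≈ 23.075 (4× faster decay)
  n=3: λ₃ = 41.2416π²/2.8² ≈ 51.918 (9× faster decay)
As t → ∞, higher modes decay exponentially faster. The n=1 mode dominates: v ~ c₁ sin(πx/2.8) e^{-λ₁t}.
Decay rate: λ₁ = 4.5824π²/2.8² ≈ 5.769.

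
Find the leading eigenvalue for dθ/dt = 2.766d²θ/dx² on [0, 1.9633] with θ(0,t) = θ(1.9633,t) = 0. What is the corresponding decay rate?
Eigenvalues: λₙ = 2.766n²π²/1.9633².
First three modes:
  n=1: λ₁ = 2.766π²/1.9633² ≈ 7.082
  n=2: λ₂ = 11.064π²/1.9633² ≈ 28.329 (4× faster decay)
  n=3: λ₃ = 24.894π²/1.9633² ≈ 63.741 (9× faster decay)
As t → ∞, higher modes decay exponentially faster. The n=1 mode dominates: θ ~ c₁ sin(πx/1.9633) e^{-λ₁t}.
Decay rate: λ₁ = 2.766π²/1.9633² ≈ 7.082.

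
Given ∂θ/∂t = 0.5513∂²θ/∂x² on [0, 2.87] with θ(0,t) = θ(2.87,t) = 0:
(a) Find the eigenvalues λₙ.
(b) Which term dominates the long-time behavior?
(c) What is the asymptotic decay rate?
Eigenvalues: λₙ = 0.5513n²π²/2.87².
First three modes:
  n=1: λ₁ = 0.5513π²/2.87² ≈ 0.661
  n=2: λ₂ = 2.2052π²/2.87² ≈ 2.642 (4× faster decay)
  n=3: λ₃ = 4.9617π²/2.87² ≈ 5.945 (9× faster decay)
As t → ∞, higher modes decay exponentially faster. The n=1 mode dominates: θ ~ c₁ sin(πx/2.87) e^{-λ₁t}.
Decay rate: λ₁ = 0.5513π²/2.87² ≈ 0.661.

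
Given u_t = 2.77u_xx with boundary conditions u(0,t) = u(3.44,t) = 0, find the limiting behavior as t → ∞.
u → 0. Heat diffuses out through both boundaries.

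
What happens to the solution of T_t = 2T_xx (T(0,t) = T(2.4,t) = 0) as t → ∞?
T → 0. Heat diffuses out through both boundaries.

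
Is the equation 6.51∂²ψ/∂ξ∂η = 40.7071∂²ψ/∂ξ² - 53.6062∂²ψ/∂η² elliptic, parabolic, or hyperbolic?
Rewriting in standard form: -40.7071∂²ψ/∂ξ² + 6.51∂²ψ/∂ξ∂η + 53.6062∂²ψ/∂η² = 0. Computing B² - 4AC with A = -40.7071, B = 6.51, C = 53.6062: discriminant = 8770.99187608 (positive). Answer: hyperbolic.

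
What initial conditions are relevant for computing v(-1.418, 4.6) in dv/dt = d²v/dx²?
The entire real line. The heat equation has infinite propagation speed: any initial disturbance instantly affects all points (though exponentially small far away).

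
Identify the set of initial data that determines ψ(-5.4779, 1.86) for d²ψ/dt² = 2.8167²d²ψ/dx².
Domain of dependence: [-10.716962, -0.238838]. Signals travel at speed 2.8167, so data within |x - -5.4779| ≤ 2.8167·1.86 = 5.239062 can reach the point.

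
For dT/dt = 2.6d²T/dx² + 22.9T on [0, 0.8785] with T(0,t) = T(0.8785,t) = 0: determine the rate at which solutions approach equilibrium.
Eigenvalues: λₙ = 2.6n²π²/0.8785² - 22.9.
First three modes:
  n=1: λ₁ = 2.6π²/0.8785² - 22.9 ≈ 10.35
  n=2: λ₂ = 10.4π²/0.8785² - 22.9 ≈ 110.099
  n=3: λ₃ = 23.4π²/0.8785² - 22.9 ≈ 276.349
Since 2.6π²/0.8785² ≈ 33.25 > 22.9, all λₙ > 0.
The n=1 mode decays slowest → dominates as t → ∞.
Asymptotic: T ~ c₁ sin(πx/0.8785) e^{-λ₁t} with decay rate λ₁ ≈ 10.35.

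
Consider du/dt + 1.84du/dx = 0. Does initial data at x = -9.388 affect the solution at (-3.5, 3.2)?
Yes. The characteristic through (-3.5, 3.2) passes through x = -9.388.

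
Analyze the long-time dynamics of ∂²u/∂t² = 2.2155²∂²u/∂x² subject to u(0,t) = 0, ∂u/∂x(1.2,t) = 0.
Long-time behavior: u oscillates (no decay). Energy is conserved; the solution oscillates indefinitely as standing waves.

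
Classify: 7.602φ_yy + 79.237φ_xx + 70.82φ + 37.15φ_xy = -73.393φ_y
Rewriting in standard form: 79.237φ_xx + 37.15φ_xy + 7.602φ_yy + 73.393φ_y + 70.82φ = 0. Elliptic (discriminant = -1029.316196).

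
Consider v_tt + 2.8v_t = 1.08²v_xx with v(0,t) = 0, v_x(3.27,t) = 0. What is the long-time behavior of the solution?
As t → ∞, v → 0. Damping (γ=2.8) dissipates energy; oscillations decay exponentially.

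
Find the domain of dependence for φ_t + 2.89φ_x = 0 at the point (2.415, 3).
A single point: x = -6.255. The characteristic through (2.415, 3) is x - 2.89t = const, so x = 2.415 - 2.89·3 = -6.255.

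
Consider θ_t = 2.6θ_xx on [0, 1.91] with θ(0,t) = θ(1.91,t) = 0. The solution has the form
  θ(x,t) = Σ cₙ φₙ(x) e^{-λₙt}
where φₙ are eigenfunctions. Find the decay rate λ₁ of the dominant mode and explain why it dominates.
Eigenvalues: λₙ = 2.6n²π²/1.91².
First three modes:
  n=1: λ₁ = 2.6π²/1.91² ≈ 7.034
  n=2: λ₂ = 10.4π²/1.91² ≈ 28.136 (4× faster decay)
  n=3: λ₃ = 23.4π²/1.91² ≈ 63.307 (9× faster decay)
As t → ∞, higher modes decay exponentially faster. The n=1 mode dominates: θ ~ c₁ sin(πx/1.91) e^{-λ₁t}.
Decay rate: λ₁ = 2.6π²/1.91² ≈ 7.034.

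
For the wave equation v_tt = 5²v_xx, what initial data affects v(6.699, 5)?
Domain of dependence: [-18.301, 31.699]. Signals travel at speed 5, so data within |x - 6.699| ≤ 5·5 = 25 can reach the point.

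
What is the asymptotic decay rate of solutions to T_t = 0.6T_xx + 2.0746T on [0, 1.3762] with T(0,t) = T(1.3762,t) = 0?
Eigenvalues: λₙ = 0.6n²π²/1.3762² - 2.0746.
First three modes:
  n=1: λ₁ = 0.6π²/1.3762² - 2.0746 ≈ 1.052
  n=2: λ₂ = 2.4π²/1.3762² - 2.0746 ≈ 10.432
  n=3: λ₃ = 5.4π²/1.3762² - 2.0746 ≈ 26.066
Since 0.6π²/1.3762² ≈ 3.127 > 2.0746, all λₙ > 0.
The n=1 mode decays slowest → dominates as t → ∞.
Asymptotic: T ~ c₁ sin(πx/1.3762) e^{-λ₁t} with decay rate λ₁ ≈ 1.052.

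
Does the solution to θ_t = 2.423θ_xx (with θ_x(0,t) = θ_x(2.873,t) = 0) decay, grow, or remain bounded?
θ → constant (steady state). Heat is conserved (no flux at boundaries); solution approaches the spatial average.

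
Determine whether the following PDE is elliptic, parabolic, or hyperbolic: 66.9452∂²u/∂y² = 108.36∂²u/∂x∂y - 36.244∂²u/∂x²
Rewriting in standard form: 36.244∂²u/∂x² - 108.36∂²u/∂x∂y + 66.9452∂²u/∂y² = 0. Coefficients: A = 36.244, B = -108.36, C = 66.9452. B² - 4AC = 2036.4422848, which is positive, so the equation is hyperbolic.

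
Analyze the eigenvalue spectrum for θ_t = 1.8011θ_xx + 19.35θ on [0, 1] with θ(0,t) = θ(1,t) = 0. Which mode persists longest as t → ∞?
Eigenvalues: λₙ = 1.8011n²π²/1² - 19.35.
First three modes:
  n=1: λ₁ = 1.8011π² - 19.35 ≈ -1.574
  n=2: λ₂ = 7.2044π² - 19.35 ≈ 51.755
  n=3: λ₃ = 16.2099π² - 19.35 ≈ 140.635
Since 1.8011π² ≈ 17.776 < 19.35, λ₁ < 0.
The n=1 mode grows fastest (−λₙ is largest for n=1) → dominates.
Asymptotic: θ ~ c₁ sin(πx/1) e^{1.574t} (exponential growth at rate −λ₁ ≈ 1.574).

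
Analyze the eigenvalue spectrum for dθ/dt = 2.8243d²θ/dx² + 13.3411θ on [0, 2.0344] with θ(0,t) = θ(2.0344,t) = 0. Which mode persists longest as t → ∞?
Eigenvalues: λₙ = 2.8243n²π²/2.0344² - 13.3411.
First three modes:
  n=1: λ₁ = 2.8243π²/2.0344² - 13.3411 ≈ -6.606
  n=2: λ₂ = 11.2972π²/2.0344² - 13.3411 ≈ 13.599
  n=3: λ₃ = 25.4187π²/2.0344² - 13.3411 ≈ 47.274
Since 2.8243π²/2.0344² ≈ 6.735 < 13.3411, λ₁ < 0.
The n=1 mode grows fastest (−λₙ is largest for n=1) → dominates.
Asymptotic: θ ~ c₁ sin(πx/2.0344) e^{6.606t} (exponential growth at rate −λ₁ ≈ 6.606).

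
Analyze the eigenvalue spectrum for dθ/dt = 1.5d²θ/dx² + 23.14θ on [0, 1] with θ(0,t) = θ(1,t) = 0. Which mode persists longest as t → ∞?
Eigenvalues: λₙ = 1.5n²π²/1² - 23.14.
First three modes:
  n=1: λ₁ = 1.5π² - 23.14 ≈ -8.336
  n=2: λ₂ = 6π² - 23.14 ≈ 36.078
  n=3: λ₃ = 13.5π² - 23.14 ≈ 110.1
Since 1.5π² ≈ 14.804 < 23.14, λ₁ < 0.
The n=1 mode grows fastest (−λₙ is largest for n=1) → dominates.
Asymptotic: θ ~ c₁ sin(πx/1) e^{8.336t} (exponential growth at rate −λ₁ ≈ 8.336).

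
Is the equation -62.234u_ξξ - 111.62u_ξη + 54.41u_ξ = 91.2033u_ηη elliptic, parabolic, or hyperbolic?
Rewriting in standard form: -62.234u_ξξ - 111.62u_ξη - 91.2033u_ηη + 54.41u_ξ = 0. Computing B² - 4AC with A = -62.234, B = -111.62, C = -91.2033: discriminant = -10244.7602888 (negative). Answer: elliptic.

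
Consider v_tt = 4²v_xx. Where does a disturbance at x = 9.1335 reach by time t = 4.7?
Domain of influence: [-9.6665, 27.9335]. Data at x = 9.1335 spreads outward at speed 4.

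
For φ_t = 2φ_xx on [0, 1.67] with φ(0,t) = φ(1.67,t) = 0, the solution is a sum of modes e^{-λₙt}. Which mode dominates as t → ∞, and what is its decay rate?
Eigenvalues: λₙ = 2n²π²/1.67².
First three modes:
  n=1: λ₁ = 2π²/1.67² ≈ 7.078
  n=2: λ₂ = 8π²/1.67² ≈ 28.311 (4× faster decay)
  n=3: λ₃ = 18π²/1.67² ≈ 63.7 (9× faster decay)
As t → ∞, higher modes decay exponentially faster. The n=1 mode dominates: φ ~ c₁ sin(πx/1.67) e^{-λ₁t}.
Decay rate: λ₁ = 2π²/1.67² ≈ 7.078.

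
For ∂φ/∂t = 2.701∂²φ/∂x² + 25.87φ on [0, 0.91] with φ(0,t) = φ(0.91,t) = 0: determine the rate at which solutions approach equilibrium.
Eigenvalues: λₙ = 2.701n²π²/0.91² - 25.87.
First three modes:
  n=1: λ₁ = 2.701π²/0.91² - 25.87 ≈ 6.322
  n=2: λ₂ = 10.804π²/0.91² - 25.87 ≈ 102.896
  n=3: λ₃ = 24.309π²/0.91² - 25.87 ≈ 263.854
Since 2.701π²/0.91² ≈ 32.192 > 25.87, all λₙ > 0.
The n=1 mode decays slowest → dominates as t → ∞.
Asymptotic: φ ~ c₁ sin(πx/0.91) e^{-λ₁t} with decay rate λ₁ ≈ 6.322.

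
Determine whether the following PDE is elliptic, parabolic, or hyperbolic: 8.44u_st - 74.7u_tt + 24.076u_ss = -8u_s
Rewriting in standard form: 24.076u_ss + 8.44u_st - 74.7u_tt + 8u_s = 0. Coefficients: A = 24.076, B = 8.44, C = -74.7. B² - 4AC = 7265.1424, which is positive, so the equation is hyperbolic.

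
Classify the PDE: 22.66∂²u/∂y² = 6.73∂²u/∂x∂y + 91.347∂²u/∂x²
Rewriting in standard form: -91.347∂²u/∂x² - 6.73∂²u/∂x∂y + 22.66∂²u/∂y² = 0. A = -91.347, B = -6.73, C = 22.66. Discriminant B² - 4AC = 8324.98498. Since 8324.98498 > 0, hyperbolic.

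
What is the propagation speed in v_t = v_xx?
Infinite. The heat equation is parabolic, not hyperbolic, so disturbances propagate instantly.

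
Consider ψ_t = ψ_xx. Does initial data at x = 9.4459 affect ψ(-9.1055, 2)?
Yes, for any finite x. The heat equation has infinite propagation speed, so all initial data affects all points at any t > 0.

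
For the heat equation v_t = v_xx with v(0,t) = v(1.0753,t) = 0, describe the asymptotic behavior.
v → 0. Heat diffuses out through both boundaries.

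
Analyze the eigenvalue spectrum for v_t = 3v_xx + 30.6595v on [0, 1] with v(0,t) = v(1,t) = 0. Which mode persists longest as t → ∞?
Eigenvalues: λₙ = 3n²π²/1² - 30.6595.
First three modes:
  n=1: λ₁ = 3π² - 30.6595 ≈ -1.051
  n=2: λ₂ = 12π² - 30.6595 ≈ 87.776
  n=3: λ₃ = 27π² - 30.6595 ≈ 235.82
Since 3π² ≈ 29.609 < 30.6595, λ₁ < 0.
The n=1 mode grows fastest (−λₙ is largest for n=1) → dominates.
Asymptotic: v ~ c₁ sin(πx/1) e^{1.051t} (exponential growth at rate −λ₁ ≈ 1.051).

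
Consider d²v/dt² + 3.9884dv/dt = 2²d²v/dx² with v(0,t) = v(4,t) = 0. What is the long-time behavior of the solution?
As t → ∞, v → 0. Damping (γ=3.9884) dissipates energy; oscillations decay exponentially.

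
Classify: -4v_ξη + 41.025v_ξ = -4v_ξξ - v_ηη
Rewriting in standard form: 4v_ξξ - 4v_ξη + v_ηη + 41.025v_ξ = 0. Parabolic (discriminant = 0).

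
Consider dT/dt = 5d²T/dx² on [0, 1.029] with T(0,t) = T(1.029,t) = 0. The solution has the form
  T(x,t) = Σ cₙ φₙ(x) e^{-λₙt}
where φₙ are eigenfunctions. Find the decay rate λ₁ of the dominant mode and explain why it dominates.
Eigenvalues: λₙ = 5n²π²/1.029².
First three modes:
  n=1: λ₁ = 5π²/1.029² ≈ 46.606
  n=2: λ₂ = 20π²/1.029² ≈ 186.423 (4× faster decay)
  n=3: λ₃ = 45π²/1.029² ≈ 419.451 (9× faster decay)
As t → ∞, higher modes decay exponentially faster. The n=1 mode dominates: T ~ c₁ sin(πx/1.029) e^{-λ₁t}.
Decay rate: λ₁ = 5π²/1.029² ≈ 46.606.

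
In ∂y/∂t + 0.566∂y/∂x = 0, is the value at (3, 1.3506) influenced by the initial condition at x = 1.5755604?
No. Only data at x = 2.2355604 affects (3, 1.3506). Advection has one-way propagation along characteristics.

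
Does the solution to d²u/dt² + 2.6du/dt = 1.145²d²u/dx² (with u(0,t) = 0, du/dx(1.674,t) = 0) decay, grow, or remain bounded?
u → 0. Damping (γ=2.6) dissipates energy; oscillations decay exponentially.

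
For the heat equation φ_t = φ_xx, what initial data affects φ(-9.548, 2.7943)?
The entire real line. The heat equation has infinite propagation speed: any initial disturbance instantly affects all points (though exponentially small far away).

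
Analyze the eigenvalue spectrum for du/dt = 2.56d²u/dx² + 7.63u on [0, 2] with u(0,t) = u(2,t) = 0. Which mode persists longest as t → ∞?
Eigenvalues: λₙ = 2.56n²π²/2² - 7.63.
First three modes:
  n=1: λ₁ = 2.56π²/2² - 7.63 ≈ -1.313
  n=2: λ₂ = 10.24π²/2² - 7.63 ≈ 17.636
  n=3: λ₃ = 23.04π²/2² - 7.63 ≈ 49.219
Since 2.56π²/2² ≈ 6.317 < 7.63, λ₁ < 0.
The n=1 mode grows fastest (−λₙ is largest for n=1) → dominates.
Asymptotic: u ~ c₁ sin(πx/2) e^{1.313t} (exponential growth at rate −λ₁ ≈ 1.313).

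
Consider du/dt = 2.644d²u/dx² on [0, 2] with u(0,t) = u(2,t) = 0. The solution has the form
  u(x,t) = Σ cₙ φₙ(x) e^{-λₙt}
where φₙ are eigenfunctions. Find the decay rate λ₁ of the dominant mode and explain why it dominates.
Eigenvalues: λₙ = 2.644n²π²/2².
First three modes:
  n=1: λ₁ = 2.644π²/2² ≈ 6.524
  n=2: λ₂ = 10.576π²/2² ≈ 26.095 (4× faster decay)
  n=3: λ₃ = 23.796π²/2² ≈ 58.714 (9× faster decay)
As t → ∞, higher modes decay exponentially faster. The n=1 mode dominates: u ~ c₁ sin(πx/2) e^{-λ₁t}.
Decay rate: λ₁ = 2.644π²/2² ≈ 6.524.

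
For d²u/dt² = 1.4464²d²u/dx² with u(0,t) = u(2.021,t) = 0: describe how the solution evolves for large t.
u oscillates (no decay). Energy is conserved; the solution oscillates indefinitely as standing waves.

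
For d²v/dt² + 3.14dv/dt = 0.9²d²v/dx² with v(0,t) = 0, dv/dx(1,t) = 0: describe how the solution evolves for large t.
v → 0. Damping (γ=3.14) dissipates energy; oscillations decay exponentially.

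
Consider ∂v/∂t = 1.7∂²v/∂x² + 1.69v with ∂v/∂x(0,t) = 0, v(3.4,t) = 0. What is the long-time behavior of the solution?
As t → ∞, v grows unboundedly. Reaction dominates diffusion (r=1.69 > κπ²/(4L²)≈0.36); solution grows exponentially.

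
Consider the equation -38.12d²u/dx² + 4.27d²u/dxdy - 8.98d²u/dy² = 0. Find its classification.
Elliptic. (A = -38.12, B = 4.27, C = -8.98 gives B² - 4AC = -1351.0375.)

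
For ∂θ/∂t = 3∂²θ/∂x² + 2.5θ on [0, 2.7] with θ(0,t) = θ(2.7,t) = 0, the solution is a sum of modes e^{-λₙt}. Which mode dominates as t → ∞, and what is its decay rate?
Eigenvalues: λₙ = 3n²π²/2.7² - 2.5.
First three modes:
  n=1: λ₁ = 3π²/2.7² - 2.5 ≈ 1.562
  n=2: λ₂ = 12π²/2.7² - 2.5 ≈ 13.746
  n=3: λ₃ = 27π²/2.7² - 2.5 ≈ 34.054
Since 3π²/2.7² ≈ 4.062 > 2.5, all λₙ > 0.
The n=1 mode decays slowest → dominates as t → ∞.
Asymptotic: θ ~ c₁ sin(πx/2.7) e^{-λ₁t} with decay rate λ₁ ≈ 1.562.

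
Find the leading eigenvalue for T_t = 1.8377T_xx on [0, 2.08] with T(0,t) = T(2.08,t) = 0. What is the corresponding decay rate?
Eigenvalues: λₙ = 1.8377n²π²/2.08².
First three modes:
  n=1: λ₁ = 1.8377π²/2.08² ≈ 4.192
  n=2: λ₂ = 7.3508π²/2.08² ≈ 16.769 (4× faster decay)
  n=3: λ₃ = 16.5393π²/2.08² ≈ 37.73 (9× faster decay)
As t → ∞, higher modes decay exponentially faster. The n=1 mode dominates: T ~ c₁ sin(πx/2.08) e^{-λ₁t}.
Decay rate: λ₁ = 1.8377π²/2.08² ≈ 4.192.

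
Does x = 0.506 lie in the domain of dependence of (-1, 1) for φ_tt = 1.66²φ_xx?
Yes. The domain of dependence is [-2.66, 0.66], and 0.506 ∈ [-2.66, 0.66].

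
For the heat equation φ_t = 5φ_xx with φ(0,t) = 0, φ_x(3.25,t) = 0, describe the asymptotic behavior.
φ → 0. Heat escapes through the Dirichlet boundary.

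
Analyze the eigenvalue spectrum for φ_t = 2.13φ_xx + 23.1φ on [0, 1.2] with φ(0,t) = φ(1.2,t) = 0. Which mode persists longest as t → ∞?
Eigenvalues: λₙ = 2.13n²π²/1.2² - 23.1.
First three modes:
  n=1: λ₁ = 2.13π²/1.2² - 23.1 ≈ -8.501
  n=2: λ₂ = 8.52π²/1.2² - 23.1 ≈ 35.295
  n=3: λ₃ = 19.17π²/1.2² - 23.1 ≈ 108.289
Since 2.13π²/1.2² ≈ 14.599 < 23.1, λ₁ < 0.
The n=1 mode grows fastest (−λₙ is largest for n=1) → dominates.
Asymptotic: φ ~ c₁ sin(πx/1.2) e^{8.501t} (exponential growth at rate −λ₁ ≈ 8.501).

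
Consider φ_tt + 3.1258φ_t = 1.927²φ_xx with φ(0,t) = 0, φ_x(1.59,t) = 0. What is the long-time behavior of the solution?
As t → ∞, φ → 0. Damping (γ=3.1258) dissipates energy; oscillations decay exponentially.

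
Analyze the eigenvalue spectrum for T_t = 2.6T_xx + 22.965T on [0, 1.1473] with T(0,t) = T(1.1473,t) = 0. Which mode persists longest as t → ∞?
Eigenvalues: λₙ = 2.6n²π²/1.1473² - 22.965.
First three modes:
  n=1: λ₁ = 2.6π²/1.1473² - 22.965 ≈ -3.47
  n=2: λ₂ = 10.4π²/1.1473² - 22.965 ≈ 55.014
  n=3: λ₃ = 23.4π²/1.1473² - 22.965 ≈ 152.488
Since 2.6π²/1.1473² ≈ 19.495 < 22.965, λ₁ < 0.
The n=1 mode grows fastest (−λₙ is largest for n=1) → dominates.
Asymptotic: T ~ c₁ sin(πx/1.1473) e^{3.47t} (exponential growth at rate −λ₁ ≈ 3.47).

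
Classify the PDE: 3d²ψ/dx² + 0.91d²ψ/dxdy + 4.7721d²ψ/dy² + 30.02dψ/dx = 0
A = 3, B = 0.91, C = 4.7721. Discriminant B² - 4AC = -56.4371. Since -56.4371 < 0, elliptic.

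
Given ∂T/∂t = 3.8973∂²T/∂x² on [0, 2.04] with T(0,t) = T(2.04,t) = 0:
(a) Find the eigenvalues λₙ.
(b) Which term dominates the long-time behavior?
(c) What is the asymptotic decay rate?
Eigenvalues: λₙ = 3.8973n²π²/2.04².
First three modes:
  n=1: λ₁ = 3.8973π²/2.04² ≈ 9.243
  n=2: λ₂ = 15.5892π²/2.04² ≈ 36.971 (4× faster decay)
  n=3: λ₃ = 35.0757π²/2.04² ≈ 83.185 (9× faster decay)
As t → ∞, higher modes decay exponentially faster. The n=1 mode dominates: T ~ c₁ sin(πx/2.04) e^{-λ₁t}.
Decay rate: λ₁ = 3.8973π²/2.04² ≈ 9.243.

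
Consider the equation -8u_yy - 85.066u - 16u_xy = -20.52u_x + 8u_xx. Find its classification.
Rewriting in standard form: -8u_xx - 16u_xy - 8u_yy + 20.52u_x - 85.066u = 0. Parabolic. (A = -8, B = -16, C = -8 gives B² - 4AC = 0.)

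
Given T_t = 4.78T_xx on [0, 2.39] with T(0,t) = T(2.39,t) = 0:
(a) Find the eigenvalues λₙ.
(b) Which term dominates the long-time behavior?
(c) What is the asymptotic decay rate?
Eigenvalues: λₙ = 4.78n²π²/2.39².
First three modes:
  n=1: λ₁ = 4.78π²/2.39² ≈ 8.259
  n=2: λ₂ = 19.12π²/2.39² ≈ 33.036 (4× faster decay)
  n=3: λ₃ = 43.02π²/2.39² ≈ 74.332 (9× faster decay)
As t → ∞, higher modes decay exponentially faster. The n=1 mode dominates: T ~ c₁ sin(πx/2.39) e^{-λ₁t}.
Decay rate: λ₁ = 4.78π²/2.39² ≈ 8.259.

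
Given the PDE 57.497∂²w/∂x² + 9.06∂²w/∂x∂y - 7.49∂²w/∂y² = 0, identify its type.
The second-order coefficients are A = 57.497, B = 9.06, C = -7.49. Since B² - 4AC = 1804.69372 > 0, this is a hyperbolic PDE.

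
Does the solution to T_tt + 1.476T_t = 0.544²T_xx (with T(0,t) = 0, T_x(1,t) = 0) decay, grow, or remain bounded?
T → 0. Damping (γ=1.476) dissipates energy; oscillations decay exponentially.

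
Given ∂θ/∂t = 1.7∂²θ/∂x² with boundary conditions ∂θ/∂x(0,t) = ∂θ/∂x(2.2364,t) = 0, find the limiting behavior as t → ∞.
θ → constant (steady state). Heat is conserved (no flux at boundaries); solution approaches the spatial average.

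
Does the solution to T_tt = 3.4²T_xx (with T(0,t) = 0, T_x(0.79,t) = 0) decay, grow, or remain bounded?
T oscillates (no decay). Energy is conserved; the solution oscillates indefinitely as standing waves.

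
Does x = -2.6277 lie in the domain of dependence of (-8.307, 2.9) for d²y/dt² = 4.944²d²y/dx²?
Yes. The domain of dependence is [-22.6446, 6.0306], and -2.6277 ∈ [-22.6446, 6.0306].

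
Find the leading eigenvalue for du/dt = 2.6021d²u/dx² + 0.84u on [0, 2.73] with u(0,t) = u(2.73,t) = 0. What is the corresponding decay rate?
Eigenvalues: λₙ = 2.6021n²π²/2.73² - 0.84.
First three modes:
  n=1: λ₁ = 2.6021π²/2.73² - 0.84 ≈ 2.606
  n=2: λ₂ = 10.4084π²/2.73² - 0.84 ≈ 12.943
  n=3: λ₃ = 23.4189π²/2.73² - 0.84 ≈ 30.173
Since 2.6021π²/2.73² ≈ 3.446 > 0.84, all λₙ > 0.
The n=1 mode decays slowest → dominates as t → ∞.
Asymptotic: u ~ c₁ sin(πx/2.73) e^{-λ₁t} with decay rate λ₁ ≈ 2.606.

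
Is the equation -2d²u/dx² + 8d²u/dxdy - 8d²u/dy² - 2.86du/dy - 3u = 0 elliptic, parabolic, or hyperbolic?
Computing B² - 4AC with A = -2, B = 8, C = -8: discriminant = 0 (zero). Answer: parabolic.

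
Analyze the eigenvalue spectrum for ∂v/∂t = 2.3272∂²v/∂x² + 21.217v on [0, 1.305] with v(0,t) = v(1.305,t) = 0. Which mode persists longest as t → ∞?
Eigenvalues: λₙ = 2.3272n²π²/1.305² - 21.217.
First three modes:
  n=1: λ₁ = 2.3272π²/1.305² - 21.217 ≈ -7.73
  n=2: λ₂ = 9.3088π²/1.305² - 21.217 ≈ 32.731
  n=3: λ₃ = 20.9448π²/1.305² - 21.217 ≈ 100.165
Since 2.3272π²/1.305² ≈ 13.487 < 21.217, λ₁ < 0.
The n=1 mode grows fastest (−λₙ is largest for n=1) → dominates.
Asymptotic: v ~ c₁ sin(πx/1.305) e^{7.73t} (exponential growth at rate −λ₁ ≈ 7.73).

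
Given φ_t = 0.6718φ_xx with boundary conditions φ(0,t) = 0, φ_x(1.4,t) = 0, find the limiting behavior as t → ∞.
φ → 0. Heat escapes through the Dirichlet boundary.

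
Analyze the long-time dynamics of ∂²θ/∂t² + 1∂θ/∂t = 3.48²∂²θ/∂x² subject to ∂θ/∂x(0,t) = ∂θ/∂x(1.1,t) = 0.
Long-time behavior: θ → constant (steady state). Damping (γ=1) dissipates the nonconstant modes; with Neumann BCs the spatial average obeys M''+γM'=0 and tends to a finite limit.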